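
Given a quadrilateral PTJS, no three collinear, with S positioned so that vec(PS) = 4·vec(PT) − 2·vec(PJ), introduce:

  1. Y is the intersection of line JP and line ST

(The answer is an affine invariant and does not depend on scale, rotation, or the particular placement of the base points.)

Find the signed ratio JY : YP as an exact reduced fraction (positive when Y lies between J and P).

Set P = (0, 0), T = (1, 0), J = (0, 1), S = (4, -2); any affine frame gives the same invariant.
1. Y is the intersection of line JP and line ST ⇒ Y = (0, 2/3)
Y = J + t·(P−J) with t = 1/3, so JY:YP = t:(1−t) = 1/3:2/3

JY:YP = 1/2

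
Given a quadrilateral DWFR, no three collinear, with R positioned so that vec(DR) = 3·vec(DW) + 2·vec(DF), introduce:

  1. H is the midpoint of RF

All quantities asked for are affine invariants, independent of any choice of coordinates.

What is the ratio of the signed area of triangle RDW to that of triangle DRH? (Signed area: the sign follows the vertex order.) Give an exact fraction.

Choose coordinates D = (0, 0), W = (1, 0), F = (0, 1), R = (3, 2).
1. H is the midpoint of RF ⇒ H = (3/2, 3/2)
2·[RDW] = 2, 2·[DRH] = 3/2
[RDW]:[DRH] = 2:3/2 = 4/3

[RDW]:[DRH] = 4/3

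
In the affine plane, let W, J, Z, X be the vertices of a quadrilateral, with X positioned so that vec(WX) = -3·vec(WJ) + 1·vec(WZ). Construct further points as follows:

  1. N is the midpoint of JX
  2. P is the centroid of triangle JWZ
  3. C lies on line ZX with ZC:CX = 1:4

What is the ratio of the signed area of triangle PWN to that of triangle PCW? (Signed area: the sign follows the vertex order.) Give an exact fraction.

[PWN]:[PCW] = -15/16

Assign W = (0, 0), J = (1, 0), Z = (0, 1), X = (-3, 1) — the answer is frame-independent, so this choice is without loss of generality.
1. N is the midpoint of JX ⇒ N = (-1, 1/2)
2. P is the centroid of triangle JWZ ⇒ P = (1/3, 1/3)
3. C lies on line ZX with ZC:CX = 1:4 ⇒ C = (-3/5, 1)
2·[PWN] = -1/2, 2·[PCW] = 8/15
[PWN]:[PCW] = -1/2:8/15 = -15/16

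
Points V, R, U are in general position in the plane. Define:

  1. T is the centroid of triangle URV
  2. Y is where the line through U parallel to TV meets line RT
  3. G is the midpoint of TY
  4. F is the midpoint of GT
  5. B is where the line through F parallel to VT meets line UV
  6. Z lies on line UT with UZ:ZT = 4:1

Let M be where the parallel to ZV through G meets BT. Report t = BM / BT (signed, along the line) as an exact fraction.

t = -1/2

Set V = (0, 0), R = (1, 0), U = (0, 1); any affine frame gives the same invariant.
1. T is the centroid of triangle URV ⇒ T = (1/3, 1/3)
2. Y is where the line through U parallel to TV meets line RT ⇒ Y = (-1/3, 2/3)
3. G is the midpoint of TY ⇒ G = (0, 1/2)
4. F is the midpoint of GT ⇒ F = (1/6, 5/12)
5. B is where the line through F parallel to VT meets line UV ⇒ B = (0, 1/4)
6. Z lies on line UT with UZ:ZT = 4:1 ⇒ Z = (4/15, 7/15)
through G parallel to ZV: direction (-4/15, -7/15); meets BT at M = (-1/6, 5/24)
M = B + t·(T−B) with t = -1/2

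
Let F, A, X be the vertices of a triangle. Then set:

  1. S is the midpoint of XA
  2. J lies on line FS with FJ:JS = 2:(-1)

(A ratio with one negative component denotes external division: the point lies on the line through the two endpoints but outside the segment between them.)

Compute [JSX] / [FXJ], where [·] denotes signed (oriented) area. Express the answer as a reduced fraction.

[JSX]:[FXJ] = 1/2

Work in coordinates with F = (0, 0), A = (1, 0), X = (0, 1).
1. S is the midpoint of XA ⇒ S = (1/2, 1/2)
2. J lies on line FS with FJ:JS = 2:(-1) ⇒ J = (1, 1)
2·[JSX] = -1/2, 2·[FXJ] = -1
[JSX]:[FXJ] = -1/2:-1 = 1/2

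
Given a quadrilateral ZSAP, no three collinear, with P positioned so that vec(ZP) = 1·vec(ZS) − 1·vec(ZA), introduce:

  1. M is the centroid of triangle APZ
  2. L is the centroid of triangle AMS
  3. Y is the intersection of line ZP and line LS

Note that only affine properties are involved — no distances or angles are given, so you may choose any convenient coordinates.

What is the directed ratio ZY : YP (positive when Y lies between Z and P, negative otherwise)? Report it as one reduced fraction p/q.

ZY:YP = -3/5

Assign Z = (0, 0), S = (1, 0), A = (0, 1), P = (1, -1) — the answer is frame-independent, so this choice is without loss of generality.
1. M is the centroid of triangle APZ ⇒ M = (1/3, 0)
2. L is the centroid of triangle AMS ⇒ L = (4/9, 1/3)
3. Y is the intersection of line ZP and line LS ⇒ Y = (-3/2, 3/2)
Y = Z + t·(P−Z) with t = -3/2, so ZY:YP = t:(1−t) = -3/2:5/2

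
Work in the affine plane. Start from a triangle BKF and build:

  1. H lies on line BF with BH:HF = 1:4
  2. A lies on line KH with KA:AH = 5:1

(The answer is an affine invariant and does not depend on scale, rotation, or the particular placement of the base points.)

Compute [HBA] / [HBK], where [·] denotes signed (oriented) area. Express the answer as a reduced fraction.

Work in coordinates with B = (0, 0), K = (1, 0), F = (0, 1).
1. H lies on line BF with BH:HF = 1:4 ⇒ H = (0, 1/5)
2. A lies on line KH with KA:AH = 5:1 ⇒ A = (1/6, 1/6)
2·[HBA] = 1/30, 2·[HBK] = 1/5
[HBA]:[HBK] = 1/30:1/5 = 1/6

[HBA]:[HBK] = 1/6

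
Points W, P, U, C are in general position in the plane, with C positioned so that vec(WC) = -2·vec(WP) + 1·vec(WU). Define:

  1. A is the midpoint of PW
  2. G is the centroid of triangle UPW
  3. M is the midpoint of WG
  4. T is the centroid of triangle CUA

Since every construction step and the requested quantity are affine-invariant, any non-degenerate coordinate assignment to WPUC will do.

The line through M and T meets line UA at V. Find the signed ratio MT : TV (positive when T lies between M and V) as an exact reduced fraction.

MT:TV = -5/8

Assign W = (0, 0), P = (1, 0), U = (0, 1), C = (-2, 1) — the answer is frame-independent, so this choice is without loss of generality.
1. A is the midpoint of PW ⇒ A = (1/2, 0)
2. G is the centroid of triangle UPW ⇒ G = (1/3, 1/3)
3. M is the midpoint of WG ⇒ M = (1/6, 1/6)
4. T is the centroid of triangle CUA ⇒ T = (-1/2, 2/3)
line MT meets UA at V = (17/30, -2/15)
T = M + t·(V−M) with t = -5/3, so MT:TV = -5/3:8/3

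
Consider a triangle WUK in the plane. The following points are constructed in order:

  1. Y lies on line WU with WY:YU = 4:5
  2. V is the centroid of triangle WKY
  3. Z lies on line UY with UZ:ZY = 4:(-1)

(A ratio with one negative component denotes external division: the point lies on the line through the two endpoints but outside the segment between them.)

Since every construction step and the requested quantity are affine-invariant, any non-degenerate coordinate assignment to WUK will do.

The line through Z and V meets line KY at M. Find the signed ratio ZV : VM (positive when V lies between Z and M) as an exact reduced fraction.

ZV:VM = 1/4

Assign W = (0, 0), U = (1, 0), K = (0, 1) — the answer is frame-independent, so this choice is without loss of generality.
1. Y lies on line WU with WY:YU = 4:5 ⇒ Y = (4/9, 0)
2. V is the centroid of triangle WKY ⇒ V = (4/27, 1/3)
3. Z lies on line UY with UZ:ZY = 4:(-1) ⇒ Z = (7/27, 0)
line ZV meets KY at M = (-8/27, 5/3)
V = Z + t·(M−Z) with t = 1/5, so ZV:VM = 1/5:4/5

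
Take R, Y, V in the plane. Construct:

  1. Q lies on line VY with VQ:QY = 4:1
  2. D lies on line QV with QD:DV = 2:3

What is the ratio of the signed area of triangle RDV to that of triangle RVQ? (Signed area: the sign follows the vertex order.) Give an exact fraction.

Set R = (0, 0), Y = (1, 0), V = (0, 1); any affine frame gives the same invariant.
1. Q lies on line VY with VQ:QY = 4:1 ⇒ Q = (4/5, 1/5)
2. D lies on line QV with QD:DV = 2:3 ⇒ D = (12/25, 13/25)
2·[RDV] = 12/25, 2·[RVQ] = -4/5
[RDV]:[RVQ] = 12/25:-4/5 = -3/5

[RDV]:[RVQ] = -3/5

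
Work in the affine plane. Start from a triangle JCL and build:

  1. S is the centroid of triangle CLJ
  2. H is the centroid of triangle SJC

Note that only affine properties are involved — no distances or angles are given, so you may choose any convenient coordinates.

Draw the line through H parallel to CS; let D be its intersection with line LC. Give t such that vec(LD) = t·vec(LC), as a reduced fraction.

Work in coordinates with J = (0, 0), C = (1, 0), L = (0, 1).
1. S is the centroid of triangle CLJ ⇒ S = (1/3, 1/3)
2. H is the centroid of triangle SJC ⇒ H = (4/9, 1/9)
through H parallel to CS: direction (-2/3, 1/3); meets LC at D = (4/3, -1/3)
D = L + t·(C−L) with t = 4/3

t = 4/3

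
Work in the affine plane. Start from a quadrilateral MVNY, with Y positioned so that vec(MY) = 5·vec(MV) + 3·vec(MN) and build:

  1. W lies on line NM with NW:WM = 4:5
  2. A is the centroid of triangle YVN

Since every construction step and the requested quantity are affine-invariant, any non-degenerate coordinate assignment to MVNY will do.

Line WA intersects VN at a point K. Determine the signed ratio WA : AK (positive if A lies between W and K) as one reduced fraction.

WA:AK = -25/21

Work in coordinates with M = (0, 0), V = (1, 0), N = (0, 1), Y = (5, 3).
1. W lies on line NM with NW:WM = 4:5 ⇒ W = (0, 5/9)
2. A is the centroid of triangle YVN ⇒ A = (2, 4/3)
line WA meets VN at K = (8/25, 17/25)
A = W + t·(K−W) with t = 25/4, so WA:AK = 25/4:-21/4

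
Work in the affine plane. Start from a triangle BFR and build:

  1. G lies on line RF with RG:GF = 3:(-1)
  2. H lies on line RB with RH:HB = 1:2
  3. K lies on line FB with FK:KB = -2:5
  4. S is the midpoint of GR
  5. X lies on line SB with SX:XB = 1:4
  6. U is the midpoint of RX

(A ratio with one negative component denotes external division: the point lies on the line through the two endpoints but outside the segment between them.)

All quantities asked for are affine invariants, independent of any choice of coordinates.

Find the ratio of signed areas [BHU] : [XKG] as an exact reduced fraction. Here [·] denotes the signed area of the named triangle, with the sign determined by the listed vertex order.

Work in coordinates with B = (0, 0), F = (1, 0), R = (0, 1).
1. G lies on line RF with RG:GF = 3:(-1) ⇒ G = (3/2, -1/2)
2. H lies on line RB with RH:HB = 1:2 ⇒ H = (0, 2/3)
3. K lies on line FB with FK:KB = -2:5 ⇒ K = (5/3, 0)
4. S is the midpoint of GR ⇒ S = (3/4, 1/4)
5. X lies on line SB with SX:XB = 1:4 ⇒ X = (3/5, 1/5)
6. U is the midpoint of RX ⇒ U = (3/10, 3/5)
2·[BHU] = -1/5, 2·[XKG] = -17/30
[BHU]:[XKG] = -1/5:-17/30 = 6/17

[BHU]:[XKG] = 6/17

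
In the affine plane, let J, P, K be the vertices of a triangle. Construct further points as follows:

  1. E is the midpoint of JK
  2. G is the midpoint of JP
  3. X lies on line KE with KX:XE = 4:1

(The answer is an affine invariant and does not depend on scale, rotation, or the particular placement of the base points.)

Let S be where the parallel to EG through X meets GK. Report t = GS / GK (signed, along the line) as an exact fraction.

Choose coordinates J = (0, 0), P = (1, 0), K = (0, 1).
1. E is the midpoint of JK ⇒ E = (0, 1/2)
2. G is the midpoint of JP ⇒ G = (1/2, 0)
3. X lies on line KE with KX:XE = 4:1 ⇒ X = (0, 3/5)
through X parallel to EG: direction (1/2, -1/2); meets GK at S = (2/5, 1/5)
S = G + t·(K−G) with t = 1/5

t = 1/5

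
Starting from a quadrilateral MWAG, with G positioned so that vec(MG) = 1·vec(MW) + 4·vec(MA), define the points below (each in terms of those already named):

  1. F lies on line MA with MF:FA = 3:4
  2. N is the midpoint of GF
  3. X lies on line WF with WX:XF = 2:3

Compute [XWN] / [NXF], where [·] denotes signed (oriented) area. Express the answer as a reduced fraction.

Set M = (0, 0), W = (1, 0), A = (0, 1), G = (1, 4); any affine frame gives the same invariant.
1. F lies on line MA with MF:FA = 3:4 ⇒ F = (0, 3/7)
2. N is the midpoint of GF ⇒ N = (1/2, 31/14)
3. X lies on line WF with WX:XF = 2:3 ⇒ X = (3/5, 6/35)
2·[XWN] = 4/5, 2·[NXF] = -6/5
[XWN]:[NXF] = 4/5:-6/5 = -2/3

[XWN]:[NXF] = -2/3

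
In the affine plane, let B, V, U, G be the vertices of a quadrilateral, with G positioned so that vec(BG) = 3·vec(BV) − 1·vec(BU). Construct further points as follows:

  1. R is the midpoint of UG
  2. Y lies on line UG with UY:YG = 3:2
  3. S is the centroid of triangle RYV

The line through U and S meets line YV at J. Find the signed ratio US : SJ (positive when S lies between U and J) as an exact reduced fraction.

US:SJ = 17

Choose coordinates B = (0, 0), V = (1, 0), U = (0, 1), G = (3, -1).
1. R is the midpoint of UG ⇒ R = (3/2, 0)
2. Y lies on line UG with UY:YG = 3:2 ⇒ Y = (9/5, -1/5)
3. S is the centroid of triangle RYV ⇒ S = (43/30, -1/15)
line US meets YV at J = (129/85, -11/85)
S = U + t·(J−U) with t = 17/18, so US:SJ = 17/18:1/18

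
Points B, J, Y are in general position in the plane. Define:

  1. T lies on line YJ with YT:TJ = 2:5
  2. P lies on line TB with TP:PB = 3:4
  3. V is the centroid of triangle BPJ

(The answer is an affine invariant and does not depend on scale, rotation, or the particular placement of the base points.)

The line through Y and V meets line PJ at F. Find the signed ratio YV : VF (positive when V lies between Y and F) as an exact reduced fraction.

YV:VF = -83/20

Work in coordinates with B = (0, 0), J = (1, 0), Y = (0, 1).
1. T lies on line YJ with YT:TJ = 2:5 ⇒ T = (2/7, 5/7)
2. P lies on line TB with TP:PB = 3:4 ⇒ P = (8/49, 20/49)
3. V is the centroid of triangle BPJ ⇒ V = (19/49, 20/147)
line YV meets PJ at F = (171/581, 200/581)
V = Y + t·(F−Y) with t = 83/63, so YV:VF = 83/63:-20/63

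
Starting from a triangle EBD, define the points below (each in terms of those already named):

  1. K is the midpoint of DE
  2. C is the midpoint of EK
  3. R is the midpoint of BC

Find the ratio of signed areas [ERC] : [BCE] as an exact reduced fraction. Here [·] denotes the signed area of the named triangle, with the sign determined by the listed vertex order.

Assign E = (0, 0), B = (1, 0), D = (0, 1) — the answer is frame-independent, so this choice is without loss of generality.
1. K is the midpoint of DE ⇒ K = (0, 1/2)
2. C is the midpoint of EK ⇒ C = (0, 1/4)
3. R is the midpoint of BC ⇒ R = (1/2, 1/8)
2·[ERC] = 1/8, 2·[BCE] = 1/4
[ERC]:[BCE] = 1/8:1/4 = 1/2

[ERC]:[BCE] = 1/2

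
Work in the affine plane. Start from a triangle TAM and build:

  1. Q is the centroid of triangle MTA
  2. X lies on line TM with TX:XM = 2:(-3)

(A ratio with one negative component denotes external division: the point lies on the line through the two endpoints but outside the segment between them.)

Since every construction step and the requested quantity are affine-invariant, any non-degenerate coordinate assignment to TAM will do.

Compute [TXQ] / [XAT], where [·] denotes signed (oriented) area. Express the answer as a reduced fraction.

[TXQ]:[XAT] = 1/3

Work in coordinates with T = (0, 0), A = (1, 0), M = (0, 1).
1. Q is the centroid of triangle MTA ⇒ Q = (1/3, 1/3)
2. X lies on line TM with TX:XM = 2:(-3) ⇒ X = (0, -2)
2·[TXQ] = 2/3, 2·[XAT] = 2
[TXQ]:[XAT] = 2/3:2 = 1/3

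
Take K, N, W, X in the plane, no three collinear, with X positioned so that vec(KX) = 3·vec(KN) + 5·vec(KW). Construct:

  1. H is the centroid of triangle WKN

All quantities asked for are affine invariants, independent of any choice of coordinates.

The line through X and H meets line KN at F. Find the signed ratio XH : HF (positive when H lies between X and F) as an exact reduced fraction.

XH:HF = 14

Choose coordinates K = (0, 0), N = (1, 0), W = (0, 1), X = (3, 5).
1. H is the centroid of triangle WKN ⇒ H = (1/3, 1/3)
line XH meets KN at F = (1/7, 0)
H = X + t·(F−X) with t = 14/15, so XH:HF = 14/15:1/15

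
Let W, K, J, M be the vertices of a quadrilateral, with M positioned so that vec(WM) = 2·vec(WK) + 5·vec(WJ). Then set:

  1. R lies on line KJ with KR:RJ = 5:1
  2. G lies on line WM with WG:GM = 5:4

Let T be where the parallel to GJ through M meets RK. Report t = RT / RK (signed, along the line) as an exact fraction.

Choose coordinates W = (0, 0), K = (1, 0), J = (0, 1), M = (2, 5).
1. R lies on line KJ with KR:RJ = 5:1 ⇒ R = (1/6, 5/6)
2. G lies on line WM with WG:GM = 5:4 ⇒ G = (10/9, 25/9)
through M parallel to GJ: direction (-10/9, -16/9); meets RK at T = (-4/13, 17/13)
T = R + t·(K−R) with t = -37/65

t = -37/65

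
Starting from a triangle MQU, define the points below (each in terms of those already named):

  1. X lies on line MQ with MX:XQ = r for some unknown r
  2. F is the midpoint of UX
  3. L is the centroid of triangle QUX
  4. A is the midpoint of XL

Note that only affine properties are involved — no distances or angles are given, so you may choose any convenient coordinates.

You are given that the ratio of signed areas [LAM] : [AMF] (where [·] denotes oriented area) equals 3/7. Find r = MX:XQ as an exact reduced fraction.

r = 3/2

Work in coordinates with M = (0, 0), Q = (1, 0), U = (0, 1).
1. With MX:XQ = r, write λ = r/(r+1) so X = M + λ·(Q−M); X is affine-linear in λ
2. F is the midpoint of UX ⇒ F is an affine combination of earlier points and hence also affine-linear in λ
3. L is the centroid of triangle QUX ⇒ L is an affine combination of earlier points and hence also affine-linear in λ
4. A is the midpoint of XL ⇒ A is an affine combination of earlier points and hence also affine-linear in λ
Every point depending on X is an affine combination of X and λ-independent points, so each such coordinate is linear in λ; the λ² term in each signed area is a multiple of (Q−M)×(Q−M) = 0, so 2·[LAM] and 2·[AMF] are each linear in λ. Evaluating at λ=0 and λ=1:
  2·[LAM] = -1/6·λ,   2·[AMF] = -1/4·λ − 1/12
So [LAM]:[AMF] = (-1/6·λ) / (-1/4·λ − 1/12). Setting this equal to 3/7:
  -1/6·λ = 3/7·(-1/4·λ − 1/12)  ⇒  λ = 3/5
Then r = λ/(1−λ) = (3/5)/(2/5) = 3/2. Check: with r = 3/2, X = (3/5, 0) and [LAM]:[AMF] = 3/7 as required.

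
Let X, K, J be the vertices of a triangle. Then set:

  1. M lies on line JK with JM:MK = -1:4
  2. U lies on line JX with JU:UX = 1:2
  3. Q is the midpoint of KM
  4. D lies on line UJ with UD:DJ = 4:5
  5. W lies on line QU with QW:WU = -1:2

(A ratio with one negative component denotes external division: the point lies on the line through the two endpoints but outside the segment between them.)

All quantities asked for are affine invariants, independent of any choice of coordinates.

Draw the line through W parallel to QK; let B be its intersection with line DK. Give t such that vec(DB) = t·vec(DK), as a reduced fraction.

t = 14/5

Work in coordinates with X = (0, 0), K = (1, 0), J = (0, 1).
1. M lies on line JK with JM:MK = -1:4 ⇒ M = (-1/3, 4/3)
2. U lies on line JX with JU:UX = 1:2 ⇒ U = (0, 2/3)
3. Q is the midpoint of KM ⇒ Q = (1/3, 2/3)
4. D lies on line UJ with UD:DJ = 4:5 ⇒ D = (0, 22/27)
5. W lies on line QU with QW:WU = -1:2 ⇒ W = (2/3, 2/3)
through W parallel to QK: direction (2/3, -2/3); meets DK at B = (14/5, -22/15)
B = D + t·(K−D) with t = 14/5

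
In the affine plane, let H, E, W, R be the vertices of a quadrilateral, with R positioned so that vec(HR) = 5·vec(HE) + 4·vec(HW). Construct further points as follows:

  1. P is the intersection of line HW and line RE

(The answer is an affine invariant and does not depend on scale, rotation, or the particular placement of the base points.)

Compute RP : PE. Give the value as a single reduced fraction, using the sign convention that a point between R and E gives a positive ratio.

Assign H = (0, 0), E = (1, 0), W = (0, 1), R = (5, 4) — the answer is frame-independent, so this choice is without loss of generality.
1. P is the intersection of line HW and line RE ⇒ P = (0, -1)
P = R + t·(E−R) with t = 5/4, so RP:PE = t:(1−t) = 5/4:-1/4

RP:PE = -5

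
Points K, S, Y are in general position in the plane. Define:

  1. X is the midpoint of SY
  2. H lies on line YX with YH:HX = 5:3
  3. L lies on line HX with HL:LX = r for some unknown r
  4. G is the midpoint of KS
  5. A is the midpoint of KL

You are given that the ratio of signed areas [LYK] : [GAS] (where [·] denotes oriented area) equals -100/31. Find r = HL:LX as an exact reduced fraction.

r = 5/2

Work in coordinates with K = (0, 0), S = (1, 0), Y = (0, 1).
1. X is the midpoint of SY ⇒ X = (1/2, 1/2)
2. H lies on line YX with YH:HX = 5:3 ⇒ H = (5/16, 11/16)
3. With HL:LX = r, write λ = r/(r+1) so L = H + λ·(X−H); L is affine-linear in λ
4. G is the midpoint of KS ⇒ G = (1/2, 0)
5. A is the midpoint of KL ⇒ A is an affine combination of earlier points and hence also affine-linear in λ
Every point depending on L is an affine combination of L and λ-independent points, so each such coordinate is linear in λ; the λ² term in each signed area is a multiple of (X−H)×(X−H) = 0, so 2·[LYK] and 2·[GAS] are each linear in λ. Evaluating at λ=0 and λ=1:
  2·[LYK] = 3/16·λ + 5/16,   2·[GAS] = 3/64·λ − 11/64
So [LYK]:[GAS] = (3/16·λ + 5/16) / (3/64·λ − 11/64). Setting this equal to -100/31:
  3/16·λ + 5/16 = -100/31·(3/64·λ − 11/64)  ⇒  λ = 5/7
Then r = λ/(1−λ) = (5/7)/(2/7) = 5/2. Check: with r = 5/2, L = (25/56, 31/56) and [LYK]:[GAS] = -100/31 as required.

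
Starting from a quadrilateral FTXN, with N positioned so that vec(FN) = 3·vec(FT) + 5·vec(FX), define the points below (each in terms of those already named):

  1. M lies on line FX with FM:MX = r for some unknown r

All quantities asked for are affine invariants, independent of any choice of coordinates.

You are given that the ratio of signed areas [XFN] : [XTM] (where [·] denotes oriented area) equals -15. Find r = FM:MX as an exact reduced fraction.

r = 4

Work in coordinates with F = (0, 0), T = (1, 0), X = (0, 1), N = (3, 5).
1. With FM:MX = r, write λ = r/(r+1) so M = F + λ·(X−F); M is affine-linear in λ
Every point depending on M is an affine combination of M and λ-independent points, so each such coordinate is linear in λ; the λ² term in each signed area is a multiple of (X−F)×(X−F) = 0, so 2·[XFN] and 2·[XTM] are each linear in λ. Evaluating at λ=0 and λ=1:
  2·[XFN] = 3,   2·[XTM] = λ − 1
So [XFN]:[XTM] = (3) / (λ − 1). Setting this equal to -15:
  3 = -15·(λ − 1)  ⇒  λ = 4/5
Then r = λ/(1−λ) = (4/5)/(1/5) = 4. Check: with r = 4, M = (0, 4/5) and [XFN]:[XTM] = -15 as required.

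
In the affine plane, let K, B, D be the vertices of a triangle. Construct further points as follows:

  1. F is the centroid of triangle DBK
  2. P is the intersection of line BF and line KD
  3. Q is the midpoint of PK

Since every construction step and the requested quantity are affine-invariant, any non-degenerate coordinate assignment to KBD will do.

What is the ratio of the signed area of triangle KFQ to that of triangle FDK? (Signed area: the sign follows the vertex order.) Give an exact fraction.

Set K = (0, 0), B = (1, 0), D = (0, 1); any affine frame gives the same invariant.
1. F is the centroid of triangle DBK ⇒ F = (1/3, 1/3)
2. P is the intersection of line BF and line KD ⇒ P = (0, 1/2)
3. Q is the midpoint of PK ⇒ Q = (0, 1/4)
2·[KFQ] = 1/12, 2·[FDK] = 1/3
[KFQ]:[FDK] = 1/12:1/3 = 1/4

[KFQ]:[FDK] = 1/4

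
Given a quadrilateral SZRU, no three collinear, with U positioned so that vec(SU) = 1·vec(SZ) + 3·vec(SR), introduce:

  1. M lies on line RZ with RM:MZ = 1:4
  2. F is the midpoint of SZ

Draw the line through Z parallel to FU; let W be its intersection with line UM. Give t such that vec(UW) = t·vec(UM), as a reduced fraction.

Work in coordinates with S = (0, 0), Z = (1, 0), R = (0, 1), U = (1, 3).
1. M lies on line RZ with RM:MZ = 1:4 ⇒ M = (1/5, 4/5)
2. F is the midpoint of SZ ⇒ F = (1/2, 0)
through Z parallel to FU: direction (1/2, 3); meets UM at W = (25/13, 72/13)
W = U + t·(M−U) with t = -15/13

t = -15/13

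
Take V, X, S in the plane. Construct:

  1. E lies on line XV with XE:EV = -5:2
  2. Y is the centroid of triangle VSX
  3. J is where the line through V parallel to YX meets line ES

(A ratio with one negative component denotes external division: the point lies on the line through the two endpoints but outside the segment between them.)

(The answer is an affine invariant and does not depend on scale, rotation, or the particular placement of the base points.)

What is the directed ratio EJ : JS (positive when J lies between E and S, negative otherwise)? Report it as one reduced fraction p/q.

Set V = (0, 0), X = (1, 0), S = (0, 1); any affine frame gives the same invariant.
1. E lies on line XV with XE:EV = -5:2 ⇒ E = (-2/3, 0)
2. Y is the centroid of triangle VSX ⇒ Y = (1/3, 1/3)
3. J is where the line through V parallel to YX meets line ES ⇒ J = (-1/2, 1/4)
J = E + t·(S−E) with t = 1/4, so EJ:JS = t:(1−t) = 1/4:3/4

EJ:JS = 1/3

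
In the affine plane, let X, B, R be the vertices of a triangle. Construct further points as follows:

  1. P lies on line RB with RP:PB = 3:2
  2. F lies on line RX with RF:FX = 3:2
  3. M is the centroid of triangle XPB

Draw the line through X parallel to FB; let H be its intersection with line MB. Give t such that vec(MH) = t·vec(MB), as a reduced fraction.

Assign X = (0, 0), B = (1, 0), R = (0, 1) — the answer is frame-independent, so this choice is without loss of generality.
1. P lies on line RB with RP:PB = 3:2 ⇒ P = (3/5, 2/5)
2. F lies on line RX with RF:FX = 3:2 ⇒ F = (0, 2/5)
3. M is the centroid of triangle XPB ⇒ M = (8/15, 2/15)
through X parallel to FB: direction (1, -2/5); meets MB at H = (-5/2, 1)
H = M + t·(B−M) with t = -13/2

t = -13/2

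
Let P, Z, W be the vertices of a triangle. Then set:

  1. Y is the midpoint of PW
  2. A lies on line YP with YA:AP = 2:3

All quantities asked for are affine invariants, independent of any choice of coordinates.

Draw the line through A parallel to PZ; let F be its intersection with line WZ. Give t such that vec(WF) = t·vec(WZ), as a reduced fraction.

Assign P = (0, 0), Z = (1, 0), W = (0, 1) — the answer is frame-independent, so this choice is without loss of generality.
1. Y is the midpoint of PW ⇒ Y = (0, 1/2)
2. A lies on line YP with YA:AP = 2:3 ⇒ A = (0, 3/10)
through A parallel to PZ: direction (1, 0); meets WZ at F = (7/10, 3/10)
F = W + t·(Z−W) with t = 7/10

t = 7/10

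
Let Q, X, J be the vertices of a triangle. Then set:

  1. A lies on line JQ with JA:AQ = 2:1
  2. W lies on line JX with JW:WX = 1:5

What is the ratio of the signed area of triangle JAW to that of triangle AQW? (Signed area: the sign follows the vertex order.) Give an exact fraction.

Set Q = (0, 0), X = (1, 0), J = (0, 1); any affine frame gives the same invariant.
1. A lies on line JQ with JA:AQ = 2:1 ⇒ A = (0, 1/3)
2. W lies on line JX with JW:WX = 1:5 ⇒ W = (1/6, 5/6)
2·[JAW] = 1/9, 2·[AQW] = 1/18
[JAW]:[AQW] = 1/9:1/18 = 2

[JAW]:[AQW] = 2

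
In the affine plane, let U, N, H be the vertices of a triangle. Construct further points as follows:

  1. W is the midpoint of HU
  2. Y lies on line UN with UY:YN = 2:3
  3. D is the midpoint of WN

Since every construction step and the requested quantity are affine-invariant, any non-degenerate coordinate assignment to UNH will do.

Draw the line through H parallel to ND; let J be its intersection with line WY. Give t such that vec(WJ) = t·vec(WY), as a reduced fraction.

Assign U = (0, 0), N = (1, 0), H = (0, 1) — the answer is frame-independent, so this choice is without loss of generality.
1. W is the midpoint of HU ⇒ W = (0, 1/2)
2. Y lies on line UN with UY:YN = 2:3 ⇒ Y = (2/5, 0)
3. D is the midpoint of WN ⇒ D = (1/2, 1/4)
through H parallel to ND: direction (-1/2, 1/4); meets WY at J = (-2/3, 4/3)
J = W + t·(Y−W) with t = -5/3

t = -5/3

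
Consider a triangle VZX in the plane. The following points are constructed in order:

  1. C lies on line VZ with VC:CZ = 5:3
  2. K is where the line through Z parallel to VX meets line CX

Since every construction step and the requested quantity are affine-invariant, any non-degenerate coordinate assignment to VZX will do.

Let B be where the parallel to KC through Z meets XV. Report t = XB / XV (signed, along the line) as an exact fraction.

Assign V = (0, 0), Z = (1, 0), X = (0, 1) — the answer is frame-independent, so this choice is without loss of generality.
1. C lies on line VZ with VC:CZ = 5:3 ⇒ C = (5/8, 0)
2. K is where the line through Z parallel to VX meets line CX ⇒ K = (1, -3/5)
through Z parallel to KC: direction (-3/8, 3/5); meets XV at B = (0, 8/5)
B = X + t·(V−X) with t = -3/5

t = -3/5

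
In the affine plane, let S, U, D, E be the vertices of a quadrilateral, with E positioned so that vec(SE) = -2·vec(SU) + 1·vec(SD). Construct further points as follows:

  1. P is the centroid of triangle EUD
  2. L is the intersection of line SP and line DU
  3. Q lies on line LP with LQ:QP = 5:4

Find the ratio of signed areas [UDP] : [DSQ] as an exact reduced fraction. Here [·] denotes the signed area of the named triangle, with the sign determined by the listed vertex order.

Set S = (0, 0), U = (1, 0), D = (0, 1), E = (-2, 1); any affine frame gives the same invariant.
1. P is the centroid of triangle EUD ⇒ P = (-1/3, 2/3)
2. L is the intersection of line SP and line DU ⇒ L = (-1, 2)
3. Q lies on line LP with LQ:QP = 5:4 ⇒ Q = (-17/27, 34/27)
2·[UDP] = 2/3, 2·[DSQ] = -17/27
[UDP]:[DSQ] = 2/3:-17/27 = -18/17

[UDP]:[DSQ] = -18/17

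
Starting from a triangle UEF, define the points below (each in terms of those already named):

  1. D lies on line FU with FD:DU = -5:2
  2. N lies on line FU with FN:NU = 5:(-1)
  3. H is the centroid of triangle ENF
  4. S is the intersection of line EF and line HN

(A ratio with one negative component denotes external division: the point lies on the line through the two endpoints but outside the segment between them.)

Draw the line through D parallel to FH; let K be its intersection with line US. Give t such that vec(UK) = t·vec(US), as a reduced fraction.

Set U = (0, 0), E = (1, 0), F = (0, 1); any affine frame gives the same invariant.
1. D lies on line FU with FD:DU = -5:2 ⇒ D = (0, -2/3)
2. N lies on line FU with FN:NU = 5:(-1) ⇒ N = (0, -1/4)
3. H is the centroid of triangle ENF ⇒ H = (1/3, 1/4)
4. S is the intersection of line EF and line HN ⇒ S = (1/2, 1/2)
through D parallel to FH: direction (1/3, -3/4); meets US at K = (-8/39, -8/39)
K = U + t·(S−U) with t = -16/39

t = -16/39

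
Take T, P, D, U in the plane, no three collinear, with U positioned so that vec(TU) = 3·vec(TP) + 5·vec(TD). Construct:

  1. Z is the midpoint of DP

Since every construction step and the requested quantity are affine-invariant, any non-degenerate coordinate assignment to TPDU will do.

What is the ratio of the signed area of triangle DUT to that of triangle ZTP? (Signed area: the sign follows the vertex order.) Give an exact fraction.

Set T = (0, 0), P = (1, 0), D = (0, 1), U = (3, 5); any affine frame gives the same invariant.
1. Z is the midpoint of DP ⇒ Z = (1/2, 1/2)
2·[DUT] = -3, 2·[ZTP] = 1/2
[DUT]:[ZTP] = -3:1/2 = -6

[DUT]:[ZTP] = -6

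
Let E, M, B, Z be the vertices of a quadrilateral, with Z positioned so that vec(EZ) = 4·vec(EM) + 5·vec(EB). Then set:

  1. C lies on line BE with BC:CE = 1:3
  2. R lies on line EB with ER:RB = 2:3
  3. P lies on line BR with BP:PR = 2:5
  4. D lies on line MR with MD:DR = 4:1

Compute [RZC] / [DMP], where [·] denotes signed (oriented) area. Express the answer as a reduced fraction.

Choose coordinates E = (0, 0), M = (1, 0), B = (0, 1), Z = (4, 5).
1. C lies on line BE with BC:CE = 1:3 ⇒ C = (0, 3/4)
2. R lies on line EB with ER:RB = 2:3 ⇒ R = (0, 2/5)
3. P lies on line BR with BP:PR = 2:5 ⇒ P = (0, 29/35)
4. D lies on line MR with MD:DR = 4:1 ⇒ D = (1/5, 8/25)
2·[RZC] = 7/5, 2·[DMP] = 12/35
[RZC]:[DMP] = 7/5:12/35 = 49/12

[RZC]:[DMP] = 49/12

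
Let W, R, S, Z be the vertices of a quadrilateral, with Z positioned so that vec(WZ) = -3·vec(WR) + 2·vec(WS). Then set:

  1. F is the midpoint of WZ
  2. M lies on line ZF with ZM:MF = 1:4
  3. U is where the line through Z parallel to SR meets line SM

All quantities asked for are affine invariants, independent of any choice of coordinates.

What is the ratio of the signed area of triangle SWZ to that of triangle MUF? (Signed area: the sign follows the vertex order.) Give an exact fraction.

[SWZ]:[MUF] = -95/2

Assign W = (0, 0), R = (1, 0), S = (0, 1), Z = (-3, 2) — the answer is frame-independent, so this choice is without loss of generality.
1. F is the midpoint of WZ ⇒ F = (-3/2, 1)
2. M lies on line ZF with ZM:MF = 1:4 ⇒ M = (-27/10, 9/5)
3. U is where the line through Z parallel to SR meets line SM ⇒ U = (-54/19, 35/19)
2·[SWZ] = -3, 2·[MUF] = 6/95
[SWZ]:[MUF] = -3:6/95 = -95/2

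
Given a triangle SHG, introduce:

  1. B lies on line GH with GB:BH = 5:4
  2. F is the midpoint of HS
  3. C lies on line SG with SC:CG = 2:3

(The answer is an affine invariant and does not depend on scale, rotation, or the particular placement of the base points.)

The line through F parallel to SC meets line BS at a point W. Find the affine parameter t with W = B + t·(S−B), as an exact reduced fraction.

t = 1/10

Set S = (0, 0), H = (1, 0), G = (0, 1); any affine frame gives the same invariant.
1. B lies on line GH with GB:BH = 5:4 ⇒ B = (5/9, 4/9)
2. F is the midpoint of HS ⇒ F = (1/2, 0)
3. C lies on line SG with SC:CG = 2:3 ⇒ C = (0, 2/5)
through F parallel to SC: direction (0, 2/5); meets BS at W = (1/2, 2/5)
W = B + t·(S−B) with t = 1/10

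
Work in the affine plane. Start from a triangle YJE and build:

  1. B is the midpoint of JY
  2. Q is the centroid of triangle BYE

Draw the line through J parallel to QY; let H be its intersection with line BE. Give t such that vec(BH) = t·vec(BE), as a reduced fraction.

t = -1/2

Set Y = (0, 0), J = (1, 0), E = (0, 1); any affine frame gives the same invariant.
1. B is the midpoint of JY ⇒ B = (1/2, 0)
2. Q is the centroid of triangle BYE ⇒ Q = (1/6, 1/3)
through J parallel to QY: direction (-1/6, -1/3); meets BE at H = (3/4, -1/2)
H = B + t·(E−B) with t = -1/2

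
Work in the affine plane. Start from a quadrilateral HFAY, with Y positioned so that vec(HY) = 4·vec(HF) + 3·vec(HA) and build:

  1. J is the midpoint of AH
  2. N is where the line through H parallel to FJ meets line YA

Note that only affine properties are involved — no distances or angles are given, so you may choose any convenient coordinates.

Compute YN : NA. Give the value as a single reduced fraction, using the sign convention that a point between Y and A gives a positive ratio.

YN:NA = -5

Set H = (0, 0), F = (1, 0), A = (0, 1), Y = (4, 3); any affine frame gives the same invariant.
1. J is the midpoint of AH ⇒ J = (0, 1/2)
2. N is where the line through H parallel to FJ meets line YA ⇒ N = (-1, 1/2)
N = Y + t·(A−Y) with t = 5/4, so YN:NA = t:(1−t) = 5/4:-1/4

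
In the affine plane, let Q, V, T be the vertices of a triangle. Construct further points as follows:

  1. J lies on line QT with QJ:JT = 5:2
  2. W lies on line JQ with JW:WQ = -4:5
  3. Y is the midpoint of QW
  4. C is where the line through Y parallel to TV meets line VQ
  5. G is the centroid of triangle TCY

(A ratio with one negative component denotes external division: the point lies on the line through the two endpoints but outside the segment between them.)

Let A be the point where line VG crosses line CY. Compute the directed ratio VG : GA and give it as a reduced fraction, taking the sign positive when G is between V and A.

Set Q = (0, 0), V = (1, 0), T = (0, 1); any affine frame gives the same invariant.
1. J lies on line QT with QJ:JT = 5:2 ⇒ J = (0, 5/7)
2. W lies on line JQ with JW:WQ = -4:5 ⇒ W = (0, 25/7)
3. Y is the midpoint of QW ⇒ Y = (0, 25/14)
4. C is where the line through Y parallel to TV meets line VQ ⇒ C = (25/14, 0)
5. G is the centroid of triangle TCY ⇒ G = (25/42, 13/14)
line VG meets CY at A = (11/28, 39/28)
G = V + t·(A−V) with t = 2/3, so VG:GA = 2/3:1/3

VG:GA = 2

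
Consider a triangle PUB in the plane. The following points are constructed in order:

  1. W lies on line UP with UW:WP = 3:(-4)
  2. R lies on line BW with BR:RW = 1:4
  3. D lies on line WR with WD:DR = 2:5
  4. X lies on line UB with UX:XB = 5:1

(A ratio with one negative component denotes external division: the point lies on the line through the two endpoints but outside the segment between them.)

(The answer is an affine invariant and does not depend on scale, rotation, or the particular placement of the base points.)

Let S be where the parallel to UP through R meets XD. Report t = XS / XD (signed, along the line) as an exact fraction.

Work in coordinates with P = (0, 0), U = (1, 0), B = (0, 1).
1. W lies on line UP with UW:WP = 3:(-4) ⇒ W = (4, 0)
2. R lies on line BW with BR:RW = 1:4 ⇒ R = (4/5, 4/5)
3. D lies on line WR with WD:DR = 2:5 ⇒ D = (108/35, 8/35)
4. X lies on line UB with UX:XB = 5:1 ⇒ X = (1/6, 5/6)
through R parallel to UP: direction (-1, 0); meets XD at S = (208/635, 4/5)
S = X + t·(D−X) with t = 7/127

t = 7/127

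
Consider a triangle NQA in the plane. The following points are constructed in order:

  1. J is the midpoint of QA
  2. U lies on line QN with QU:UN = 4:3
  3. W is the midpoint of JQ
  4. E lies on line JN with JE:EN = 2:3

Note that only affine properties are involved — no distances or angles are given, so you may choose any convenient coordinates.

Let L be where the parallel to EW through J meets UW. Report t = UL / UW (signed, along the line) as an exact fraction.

t = 16/9

Choose coordinates N = (0, 0), Q = (1, 0), A = (0, 1).
1. J is the midpoint of QA ⇒ J = (1/2, 1/2)
2. U lies on line QN with QU:UN = 4:3 ⇒ U = (3/7, 0)
3. W is the midpoint of JQ ⇒ W = (3/4, 1/4)
4. E lies on line JN with JE:EN = 2:3 ⇒ E = (3/10, 3/10)
through J parallel to EW: direction (9/20, -1/20); meets UW at L = (1, 4/9)
L = U + t·(W−U) with t = 16/9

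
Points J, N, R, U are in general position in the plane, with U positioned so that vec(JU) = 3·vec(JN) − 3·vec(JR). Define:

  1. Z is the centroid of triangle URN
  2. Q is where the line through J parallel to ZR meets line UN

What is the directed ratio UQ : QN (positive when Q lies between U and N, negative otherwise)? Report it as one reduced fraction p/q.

Work in coordinates with J = (0, 0), N = (1, 0), R = (0, 1), U = (3, -3).
1. Z is the centroid of triangle URN ⇒ Z = (4/3, -2/3)
2. Q is where the line through J parallel to ZR meets line UN ⇒ Q = (6, -15/2)
Q = U + t·(N−U) with t = -3/2, so UQ:QN = t:(1−t) = -3/2:5/2

UQ:QN = -3/5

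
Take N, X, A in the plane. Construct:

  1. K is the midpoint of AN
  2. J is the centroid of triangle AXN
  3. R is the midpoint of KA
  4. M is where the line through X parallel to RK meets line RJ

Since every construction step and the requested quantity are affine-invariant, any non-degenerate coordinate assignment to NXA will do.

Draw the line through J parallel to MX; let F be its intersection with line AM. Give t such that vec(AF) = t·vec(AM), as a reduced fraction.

t = 1/3

Work in coordinates with N = (0, 0), X = (1, 0), A = (0, 1).
1. K is the midpoint of AN ⇒ K = (0, 1/2)
2. J is the centroid of triangle AXN ⇒ J = (1/3, 1/3)
3. R is the midpoint of KA ⇒ R = (0, 3/4)
4. M is where the line through X parallel to RK meets line RJ ⇒ M = (1, -1/2)
through J parallel to MX: direction (0, 1/2); meets AM at F = (1/3, 1/2)
F = A + t·(M−A) with t = 1/3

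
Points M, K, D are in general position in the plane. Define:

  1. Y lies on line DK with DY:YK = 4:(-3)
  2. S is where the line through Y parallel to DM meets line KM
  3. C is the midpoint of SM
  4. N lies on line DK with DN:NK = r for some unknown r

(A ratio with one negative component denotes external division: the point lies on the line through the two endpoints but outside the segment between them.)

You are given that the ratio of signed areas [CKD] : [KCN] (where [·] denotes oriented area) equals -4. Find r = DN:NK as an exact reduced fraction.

r = 3

Work in coordinates with M = (0, 0), K = (1, 0), D = (0, 1).
1. Y lies on line DK with DY:YK = 4:(-3) ⇒ Y = (4, -3)
2. S is where the line through Y parallel to DM meets line KM ⇒ S = (4, 0)
3. C is the midpoint of SM ⇒ C = (2, 0)
4. With DN:NK = r, write λ = r/(r+1) so N = D + λ·(K−D); N is affine-linear in λ
Every point depending on N is an affine combination of N and λ-independent points, so each such coordinate is linear in λ; the λ² term in each signed area is a multiple of (K−D)×(K−D) = 0, so 2·[CKD] and 2·[KCN] are each linear in λ. Evaluating at λ=0 and λ=1:
  2·[CKD] = -1,   2·[KCN] = −λ + 1
So [CKD]:[KCN] = (-1) / (−λ + 1). Setting this equal to -4:
  -1 = -4·(−λ + 1)  ⇒  λ = 3/4
Then r = λ/(1−λ) = (3/4)/(1/4) = 3. Check: with r = 3, N = (3/4, 1/4) and [CKD]:[KCN] = -4 as required.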